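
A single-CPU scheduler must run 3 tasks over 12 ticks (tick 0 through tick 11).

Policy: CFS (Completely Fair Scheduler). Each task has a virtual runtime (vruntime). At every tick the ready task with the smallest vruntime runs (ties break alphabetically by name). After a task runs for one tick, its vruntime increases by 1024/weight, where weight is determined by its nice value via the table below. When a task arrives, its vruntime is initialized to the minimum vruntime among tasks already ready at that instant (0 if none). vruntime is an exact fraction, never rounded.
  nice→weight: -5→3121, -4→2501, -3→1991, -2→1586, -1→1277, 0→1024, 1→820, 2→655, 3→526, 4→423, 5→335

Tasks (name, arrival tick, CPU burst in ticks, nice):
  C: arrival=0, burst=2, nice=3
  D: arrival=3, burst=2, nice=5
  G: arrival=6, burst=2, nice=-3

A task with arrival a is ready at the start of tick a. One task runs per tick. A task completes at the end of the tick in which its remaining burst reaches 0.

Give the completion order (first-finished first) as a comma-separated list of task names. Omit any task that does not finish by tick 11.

t=0: vr[C=0] → run C
t=1: vr[C=512/263] → run C
t=2: (idle)
t=3: vr[D=0] → run D
t=4: vr[D=1024/335] → run D
t=5: (idle)
t=6: vr[G=0] → run G
t=7: vr[G=1024/1991] → run G
t=8: (idle)
t=9: (idle)
t=10: (idle)
t=11: (idle)

completion order = C, D, G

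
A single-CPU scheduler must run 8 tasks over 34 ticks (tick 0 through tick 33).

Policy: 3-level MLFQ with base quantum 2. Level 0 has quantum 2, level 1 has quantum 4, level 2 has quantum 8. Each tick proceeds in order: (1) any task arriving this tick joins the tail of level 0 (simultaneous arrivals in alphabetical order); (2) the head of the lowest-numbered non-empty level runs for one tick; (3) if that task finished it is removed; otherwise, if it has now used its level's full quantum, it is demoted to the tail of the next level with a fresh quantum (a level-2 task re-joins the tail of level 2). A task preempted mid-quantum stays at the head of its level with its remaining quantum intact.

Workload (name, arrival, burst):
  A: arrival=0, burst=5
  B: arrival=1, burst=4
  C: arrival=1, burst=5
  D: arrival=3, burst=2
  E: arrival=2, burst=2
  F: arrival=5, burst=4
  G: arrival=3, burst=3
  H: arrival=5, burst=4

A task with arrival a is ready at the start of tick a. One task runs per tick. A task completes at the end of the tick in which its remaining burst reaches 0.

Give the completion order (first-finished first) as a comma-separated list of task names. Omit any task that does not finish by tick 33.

t=0: L0/L1/L2 = A/-/- → run A
t=1: L0/L1/L2 = ABC/-/- → run A
t=2: L0/L1/L2 = BCE/A/- → run B
t=3: L0/L1/L2 = BCEDG/A/- → run B
t=4: L0/L1/L2 = CEDG/AB/- → run C
t=5: L0/L1/L2 = CEDGFH/AB/- → run C
t=6: L0/L1/L2 = EDGFH/ABC/- → run E
t=7: L0/L1/L2 = EDGFH/ABC/- → run E
t=8: L0/L1/L2 = DGFH/ABC/- → run D
t=9: L0/L1/L2 = DGFH/ABC/- → run D
t=10: L0/L1/L2 = GFH/ABC/- → run G
t=11: L0/L1/L2 = GFH/ABC/- → run G
t=12: L0/L1/L2 = FH/ABCG/- → run F
t=13: L0/L1/L2 = FH/ABCG/- → run F
t=14: L0/L1/L2 = H/ABCGF/- → run H
t=15: L0/L1/L2 = H/ABCGF/- → run H
t=16: L0/L1/L2 = -/ABCGFH/- → run A
t=17: L0/L1/L2 = -/ABCGFH/- → run A
t=18: L0/L1/L2 = -/ABCGFH/- → run A
t=19: L0/L1/L2 = -/BCGFH/- → run B
t=20: L0/L1/L2 = -/BCGFH/- → run B
t=21: L0/L1/L2 = -/CGFH/- → run C
t=22: L0/L1/L2 = -/CGFH/- → run C
t=23: L0/L1/L2 = -/CGFH/- → run C
t=24: L0/L1/L2 = -/GFH/- → run G
t=25: L0/L1/L2 = -/FH/- → run F
t=26: L0/L1/L2 = -/FH/- → run F
t=27: L0/L1/L2 = -/H/- → run H
t=28: L0/L1/L2 = -/H/- → run H
t=29: (idle)
t=30: (idle)
t=31: (idle)
t=32: (idle)
t=33: (idle)

completion order = E, D, A, B, C, G, F, H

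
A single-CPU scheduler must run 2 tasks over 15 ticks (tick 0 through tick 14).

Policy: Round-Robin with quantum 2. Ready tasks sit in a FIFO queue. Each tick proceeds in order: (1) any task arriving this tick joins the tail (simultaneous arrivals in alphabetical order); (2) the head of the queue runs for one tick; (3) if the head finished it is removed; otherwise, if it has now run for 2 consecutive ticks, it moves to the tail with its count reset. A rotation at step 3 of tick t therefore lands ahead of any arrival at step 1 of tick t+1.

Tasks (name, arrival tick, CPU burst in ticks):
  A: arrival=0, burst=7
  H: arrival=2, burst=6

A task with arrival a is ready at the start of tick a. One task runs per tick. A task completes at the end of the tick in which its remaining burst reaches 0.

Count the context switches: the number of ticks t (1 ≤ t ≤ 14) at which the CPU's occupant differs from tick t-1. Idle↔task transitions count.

t=0: queue=[A] q_used=0 → run A
t=1: queue=[A] q_used=1 → run A
t=2: queue=[A,H] q_used=0 → run A
t=3: queue=[A,H] q_used=1 → run A
t=4: queue=[H,A] q_used=0 → run H
t=5: queue=[H,A] q_used=1 → run H
t=6: queue=[A,H] q_used=0 → run A
t=7: queue=[A,H] q_used=1 → run A
t=8: queue=[H,A] q_used=0 → run H
t=9: queue=[H,A] q_used=1 → run H
t=10: queue=[A,H] q_used=0 → run A
t=11: queue=[H] q_used=0 → run H
t=12: queue=[H] q_used=1 → run H
t=13: (idle)
t=14: (idle)

context switches = 6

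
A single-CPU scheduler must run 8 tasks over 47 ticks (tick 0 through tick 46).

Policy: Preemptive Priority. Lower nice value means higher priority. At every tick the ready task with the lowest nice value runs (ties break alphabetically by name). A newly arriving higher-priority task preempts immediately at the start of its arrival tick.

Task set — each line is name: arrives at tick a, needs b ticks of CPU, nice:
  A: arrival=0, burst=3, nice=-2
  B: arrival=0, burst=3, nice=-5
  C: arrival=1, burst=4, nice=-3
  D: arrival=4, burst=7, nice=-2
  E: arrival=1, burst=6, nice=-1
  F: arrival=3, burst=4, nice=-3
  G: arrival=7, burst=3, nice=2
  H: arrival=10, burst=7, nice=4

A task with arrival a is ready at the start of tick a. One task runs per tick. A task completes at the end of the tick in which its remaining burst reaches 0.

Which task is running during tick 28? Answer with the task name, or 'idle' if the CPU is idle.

running at tick 28 = G

t=0: ready={A,B} → run B
t=1: ready={A,B,C,E} → run B
t=2: ready={A,B,C,E} → run B
t=3: ready={A,C,E,F} → run C
t=4: ready={A,C,D,E,F} → run C
t=5: ready={A,C,D,E,F} → run C
t=6: ready={A,C,D,E,F} → run C
t=7: ready={A,D,E,F,G} → run F
t=8: ready={A,D,E,F,G} → run F
t=9: ready={A,D,E,F,G} → run F
t=10: ready={A,D,E,F,G,H} → run F
t=11: ready={A,D,E,G,H} → run A
t=12: ready={A,D,E,G,H} → run A
t=13: ready={A,D,E,G,H} → run A
t=14: ready={D,E,G,H} → run D
t=15: ready={D,E,G,H} → run D
t=16: ready={D,E,G,H} → run D
t=17: ready={D,E,G,H} → run D
t=18: ready={D,E,G,H} → run D
t=19: ready={D,E,G,H} → run D
t=20: ready={D,E,G,H} → run D
t=21: ready={E,G,H} → run E
t=22: ready={E,G,H} → run E
t=23: ready={E,G,H} → run E
t=24: ready={E,G,H} → run E
t=25: ready={E,G,H} → run E
t=26: ready={E,G,H} → run E
t=27: ready={G,H} → run G
t=28: ready={G,H} → run G
t=29: ready={G,H} → run G
t=30: ready={H} → run H
t=31: ready={H} → run H
t=32: ready={H} → run H
t=33: ready={H} → run H
t=34: ready={H} → run H
t=35: ready={H} → run H
t=36: ready={H} → run H
t=37: (idle)
t=38: (idle)
t=39: (idle)
t=40: (idle)
t=41: (idle)
t=42: (idle)
t=43: (idle)
t=44: (idle)
t=45: (idle)
t=46: (idle)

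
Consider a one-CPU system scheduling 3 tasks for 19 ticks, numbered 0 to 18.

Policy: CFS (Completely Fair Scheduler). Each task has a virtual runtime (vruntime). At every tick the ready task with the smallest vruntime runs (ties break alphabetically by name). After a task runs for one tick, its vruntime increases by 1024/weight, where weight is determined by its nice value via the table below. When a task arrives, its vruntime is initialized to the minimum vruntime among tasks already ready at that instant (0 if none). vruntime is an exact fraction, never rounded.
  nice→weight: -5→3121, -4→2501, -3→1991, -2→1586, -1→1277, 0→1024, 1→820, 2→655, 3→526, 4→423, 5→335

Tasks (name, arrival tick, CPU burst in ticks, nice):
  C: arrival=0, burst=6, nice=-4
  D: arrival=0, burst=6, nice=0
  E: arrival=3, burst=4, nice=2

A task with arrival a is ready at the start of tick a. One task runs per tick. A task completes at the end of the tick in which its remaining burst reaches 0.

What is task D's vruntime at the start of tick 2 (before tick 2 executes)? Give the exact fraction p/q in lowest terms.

t=0: vr[C=0 D=0] → run C
t=1: vr[C=1024/2501 D=0] → run D
t=2: vr[C=1024/2501 D=1] → run C
t=3: vr[C=2048/2501 D=1 E=2048/2501] → run C
t=4: vr[C=3072/2501 D=1 E=2048/2501] → run E
t=5: vr[C=3072/2501 D=1 E=3902464/1638155] → run D
t=6: vr[C=3072/2501 D=2 E=3902464/1638155] → run C
t=7: vr[C=4096/2501 D=2 E=3902464/1638155] → run C
t=8: vr[C=5120/2501 D=2 E=3902464/1638155] → run D
t=9: vr[C=5120/2501 D=3 E=3902464/1638155] → run C
t=10: vr[D=3 E=3902464/1638155] → run E
t=11: vr[D=3 E=6463488/1638155] → run D
t=12: vr[D=4 E=6463488/1638155] → run E
t=13: vr[D=4 E=9024512/1638155] → run D
t=14: vr[D=5 E=9024512/1638155] → run D
t=15: vr[E=9024512/1638155] → run E
t=16: (idle)
t=17: (idle)
t=18: (idle)

vruntime(D, start of tick 2) = 1/1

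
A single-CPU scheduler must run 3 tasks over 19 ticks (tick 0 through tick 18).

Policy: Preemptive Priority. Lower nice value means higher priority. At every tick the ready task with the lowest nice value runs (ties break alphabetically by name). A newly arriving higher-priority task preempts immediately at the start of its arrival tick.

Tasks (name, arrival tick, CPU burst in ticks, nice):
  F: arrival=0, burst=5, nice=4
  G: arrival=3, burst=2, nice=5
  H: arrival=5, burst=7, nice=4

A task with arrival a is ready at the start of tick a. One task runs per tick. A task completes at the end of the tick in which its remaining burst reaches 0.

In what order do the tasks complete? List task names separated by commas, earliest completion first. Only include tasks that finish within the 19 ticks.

t=0: ready={F} → run F
t=1: ready={F} → run F
t=2: ready={F} → run F
t=3: ready={F,G} → run F
t=4: ready={F,G} → run F
t=5: ready={G,H} → run H
t=6: ready={G,H} → run H
t=7: ready={G,H} → run H
t=8: ready={G,H} → run H
t=9: ready={G,H} → run H
t=10: ready={G,H} → run H
t=11: ready={G,H} → run H
t=12: ready={G} → run G
t=13: ready={G} → run G
t=14: (idle)
t=15: (idle)
t=16: (idle)
t=17: (idle)
t=18: (idle)

completion order = F, H, G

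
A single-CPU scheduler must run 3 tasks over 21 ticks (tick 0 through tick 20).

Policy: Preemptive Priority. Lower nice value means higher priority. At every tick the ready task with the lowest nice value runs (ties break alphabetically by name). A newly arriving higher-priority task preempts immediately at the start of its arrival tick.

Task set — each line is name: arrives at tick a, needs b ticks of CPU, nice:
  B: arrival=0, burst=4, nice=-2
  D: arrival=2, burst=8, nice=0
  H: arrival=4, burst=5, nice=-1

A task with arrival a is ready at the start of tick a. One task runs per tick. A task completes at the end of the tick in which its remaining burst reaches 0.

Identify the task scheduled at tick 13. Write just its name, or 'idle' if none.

running at tick 13 = D

t=0: ready={B} → run B
t=1: ready={B} → run B
t=2: ready={B,D} → run B
t=3: ready={B,D} → run B
t=4: ready={D,H} → run H
t=5: ready={D,H} → run H
t=6: ready={D,H} → run H
t=7: ready={D,H} → run H
t=8: ready={D,H} → run H
t=9: ready={D} → run D
t=10: ready={D} → run D
t=11: ready={D} → run D
t=12: ready={D} → run D
t=13: ready={D} → run D
t=14: ready={D} → run D
t=15: ready={D} → run D
t=16: ready={D} → run D
t=17: (idle)
t=18: (idle)
t=19: (idle)
t=20: (idle)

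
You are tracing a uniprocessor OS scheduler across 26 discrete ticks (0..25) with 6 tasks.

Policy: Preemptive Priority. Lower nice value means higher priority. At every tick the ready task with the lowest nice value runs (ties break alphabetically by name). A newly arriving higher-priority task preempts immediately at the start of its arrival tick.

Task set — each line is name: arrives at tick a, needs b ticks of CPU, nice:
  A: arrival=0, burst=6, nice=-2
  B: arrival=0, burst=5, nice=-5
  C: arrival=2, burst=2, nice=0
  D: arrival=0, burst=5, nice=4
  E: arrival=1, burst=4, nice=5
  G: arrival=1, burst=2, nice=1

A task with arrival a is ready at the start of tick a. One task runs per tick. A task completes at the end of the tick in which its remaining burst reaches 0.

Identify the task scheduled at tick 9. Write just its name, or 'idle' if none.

running at tick 9 = A

t=0: ready={A,B,D} → run B
t=1: ready={A,B,D,E,G} → run B
t=2: ready={A,B,C,D,E,G} → run B
t=3: ready={A,B,C,D,E,G} → run B
t=4: ready={A,B,C,D,E,G} → run B
t=5: ready={A,C,D,E,G} → run A
t=6: ready={A,C,D,E,G} → run A
t=7: ready={A,C,D,E,G} → run A
t=8: ready={A,C,D,E,G} → run A
t=9: ready={A,C,D,E,G} → run A
t=10: ready={A,C,D,E,G} → run A
t=11: ready={C,D,E,G} → run C
t=12: ready={C,D,E,G} → run C
t=13: ready={D,E,G} → run G
t=14: ready={D,E,G} → run G
t=15: ready={D,E} → run D
t=16: ready={D,E} → run D
t=17: ready={D,E} → run D
t=18: ready={D,E} → run D
t=19: ready={D,E} → run D
t=20: ready={E} → run E
t=21: ready={E} → run E
t=22: ready={E} → run E
t=23: ready={E} → run E
t=24: (idle)
t=25: (idle)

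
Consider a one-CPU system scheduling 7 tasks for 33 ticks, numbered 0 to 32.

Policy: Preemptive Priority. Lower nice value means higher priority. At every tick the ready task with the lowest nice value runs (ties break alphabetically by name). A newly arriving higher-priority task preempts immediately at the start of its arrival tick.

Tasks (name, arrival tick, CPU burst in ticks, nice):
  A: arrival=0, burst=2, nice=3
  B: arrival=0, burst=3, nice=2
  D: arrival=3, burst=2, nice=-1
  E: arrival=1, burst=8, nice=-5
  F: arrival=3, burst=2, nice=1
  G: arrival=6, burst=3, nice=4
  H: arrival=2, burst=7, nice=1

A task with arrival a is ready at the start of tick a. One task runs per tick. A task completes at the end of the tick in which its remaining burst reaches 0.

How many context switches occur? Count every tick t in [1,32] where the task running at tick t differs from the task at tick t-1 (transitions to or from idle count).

t=0: ready={A,B} → run B
t=1: ready={A,B,E} → run E
t=2: ready={A,B,E,H} → run E
t=3: ready={A,B,D,E,F,H} → run E
t=4: ready={A,B,D,E,F,H} → run E
t=5: ready={A,B,D,E,F,H} → run E
t=6: ready={A,B,D,E,F,G,H} → run E
t=7: ready={A,B,D,E,F,G,H} → run E
t=8: ready={A,B,D,E,F,G,H} → run E
t=9: ready={A,B,D,F,G,H} → run D
t=10: ready={A,B,D,F,G,H} → run D
t=11: ready={A,B,F,G,H} → run F
t=12: ready={A,B,F,G,H} → run F
t=13: ready={A,B,G,H} → run H
t=14: ready={A,B,G,H} → run H
t=15: ready={A,B,G,H} → run H
t=16: ready={A,B,G,H} → run H
t=17: ready={A,B,G,H} → run H
t=18: ready={A,B,G,H} → run H
t=19: ready={A,B,G,H} → run H
t=20: ready={A,B,G} → run B
t=21: ready={A,B,G} → run B
t=22: ready={A,G} → run A
t=23: ready={A,G} → run A
t=24: ready={G} → run G
t=25: ready={G} → run G
t=26: ready={G} → run G
t=27: (idle)
t=28: (idle)
t=29: (idle)
t=30: (idle)
t=31: (idle)
t=32: (idle)

context switches = 8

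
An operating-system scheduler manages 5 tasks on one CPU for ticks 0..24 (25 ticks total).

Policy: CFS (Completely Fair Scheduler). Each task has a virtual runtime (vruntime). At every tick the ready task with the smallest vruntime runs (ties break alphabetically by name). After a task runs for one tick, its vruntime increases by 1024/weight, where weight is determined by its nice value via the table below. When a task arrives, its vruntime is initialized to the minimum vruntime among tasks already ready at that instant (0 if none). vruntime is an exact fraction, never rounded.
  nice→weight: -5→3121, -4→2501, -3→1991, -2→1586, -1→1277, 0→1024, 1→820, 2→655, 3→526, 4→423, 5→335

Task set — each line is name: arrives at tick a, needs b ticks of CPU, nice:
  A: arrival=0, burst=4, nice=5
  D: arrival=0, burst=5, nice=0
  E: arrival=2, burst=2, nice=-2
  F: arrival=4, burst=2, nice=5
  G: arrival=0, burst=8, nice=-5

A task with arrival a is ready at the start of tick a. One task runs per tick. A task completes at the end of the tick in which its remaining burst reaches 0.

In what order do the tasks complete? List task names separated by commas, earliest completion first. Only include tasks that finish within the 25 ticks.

completion order = E, G, F, D, A

t=0: vr[A=0 D=0 G=0] → run A
t=1: vr[A=1024/335 D=0 G=0] → run D
t=2: vr[A=1024/335 D=1 E=0 G=0] → run E
t=3: vr[A=1024/335 D=1 E=512/793 G=0] → run G
t=4: vr[A=1024/335 D=1 E=512/793 F=1024/3121 G=1024/3121] → run F
t=5: vr[A=1024/335 D=1 E=512/793 F=3538944/1045535 G=1024/3121] → run G
t=6: vr[A=1024/335 D=1 E=512/793 F=3538944/1045535 G=2048/3121] → run E
t=7: vr[A=1024/335 D=1 F=3538944/1045535 G=2048/3121] → run G
t=8: vr[A=1024/335 D=1 F=3538944/1045535 G=3072/3121] → run G
t=9: vr[A=1024/335 D=1 F=3538944/1045535 G=4096/3121] → run D
t=10: vr[A=1024/335 D=2 F=3538944/1045535 G=4096/3121] → run G
t=11: vr[A=1024/335 D=2 F=3538944/1045535 G=5120/3121] → run G
t=12: vr[A=1024/335 D=2 F=3538944/1045535 G=6144/3121] → run G
t=13: vr[A=1024/335 D=2 F=3538944/1045535 G=7168/3121] → run D
t=14: vr[A=1024/335 D=3 F=3538944/1045535 G=7168/3121] → run G
t=15: vr[A=1024/335 D=3 F=3538944/1045535] → run D
t=16: vr[A=1024/335 D=4 F=3538944/1045535] → run A
t=17: vr[A=2048/335 D=4 F=3538944/1045535] → run F
t=18: vr[A=2048/335 D=4] → run D
t=19: vr[A=2048/335] → run A
t=20: vr[A=3072/335] → run A
t=21: (idle)
t=22: (idle)
t=23: (idle)
t=24: (idle)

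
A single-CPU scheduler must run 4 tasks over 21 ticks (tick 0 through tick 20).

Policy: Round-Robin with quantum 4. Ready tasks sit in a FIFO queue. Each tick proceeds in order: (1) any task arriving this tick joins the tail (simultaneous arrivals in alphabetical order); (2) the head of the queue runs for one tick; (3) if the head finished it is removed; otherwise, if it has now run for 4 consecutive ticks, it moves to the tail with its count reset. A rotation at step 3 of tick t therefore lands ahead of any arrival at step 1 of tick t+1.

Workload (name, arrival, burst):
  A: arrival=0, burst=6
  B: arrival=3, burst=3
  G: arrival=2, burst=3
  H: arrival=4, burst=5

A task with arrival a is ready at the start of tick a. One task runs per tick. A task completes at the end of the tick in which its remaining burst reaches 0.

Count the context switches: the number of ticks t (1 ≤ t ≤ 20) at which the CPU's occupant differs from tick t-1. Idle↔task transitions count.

context switches = 5

t=0: queue=[A] q_used=0 → run A
t=1: queue=[A] q_used=1 → run A
t=2: queue=[A,G] q_used=2 → run A
t=3: queue=[A,G,B] q_used=3 → run A
t=4: queue=[G,B,A,H] q_used=0 → run G
t=5: queue=[G,B,A,H] q_used=1 → run G
t=6: queue=[G,B,A,H] q_used=2 → run G
t=7: queue=[B,A,H] q_used=0 → run B
t=8: queue=[B,A,H] q_used=1 → run B
t=9: queue=[B,A,H] q_used=2 → run B
t=10: queue=[A,H] q_used=0 → run A
t=11: queue=[A,H] q_used=1 → run A
t=12: queue=[H] q_used=0 → run H
t=13: queue=[H] q_used=1 → run H
t=14: queue=[H] q_used=2 → run H
t=15: queue=[H] q_used=3 → run H
t=16: queue=[H] q_used=0 → run H
t=17: (idle)
t=18: (idle)
t=19: (idle)
t=20: (idle)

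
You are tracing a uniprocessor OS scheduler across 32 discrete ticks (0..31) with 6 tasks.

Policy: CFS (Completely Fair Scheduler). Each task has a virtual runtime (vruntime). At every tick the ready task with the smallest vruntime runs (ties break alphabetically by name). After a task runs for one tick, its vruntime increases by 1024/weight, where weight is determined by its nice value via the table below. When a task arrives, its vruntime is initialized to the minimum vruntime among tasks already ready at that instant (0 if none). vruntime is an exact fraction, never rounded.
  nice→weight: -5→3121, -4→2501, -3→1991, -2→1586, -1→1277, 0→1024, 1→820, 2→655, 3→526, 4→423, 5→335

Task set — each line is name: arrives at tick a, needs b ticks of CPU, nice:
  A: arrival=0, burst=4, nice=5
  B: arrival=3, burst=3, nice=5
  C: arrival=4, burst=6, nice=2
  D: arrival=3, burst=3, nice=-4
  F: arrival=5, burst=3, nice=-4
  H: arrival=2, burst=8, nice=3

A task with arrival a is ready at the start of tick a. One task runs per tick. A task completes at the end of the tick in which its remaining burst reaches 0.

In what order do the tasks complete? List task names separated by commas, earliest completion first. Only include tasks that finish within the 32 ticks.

t=0: vr[A=0] → run A
t=1: vr[A=1024/335] → run A
t=2: vr[A=2048/335 H=2048/335] → run A
t=3: vr[A=3072/335 B=2048/335 D=2048/335 H=2048/335] → run B
t=4: vr[A=3072/335 B=3072/335 C=2048/335 D=2048/335 H=2048/335] → run C
t=5: vr[A=3072/335 B=3072/335 C=336896/43885 D=2048/335 F=2048/335 H=2048/335] → run D
t=6: vr[A=3072/335 B=3072/335 C=336896/43885 D=5465088/837835 F=2048/335 H=2048/335] → run F
t=7: vr[A=3072/335 B=3072/335 C=336896/43885 D=5465088/837835 F=5465088/837835 H=2048/335] → run H
t=8: vr[A=3072/335 B=3072/335 C=336896/43885 D=5465088/837835 F=5465088/837835 H=710144/88105] → run D
t=9: vr[A=3072/335 B=3072/335 C=336896/43885 D=5808128/837835 F=5465088/837835 H=710144/88105] → run F
t=10: vr[A=3072/335 B=3072/335 C=336896/43885 D=5808128/837835 F=5808128/837835 H=710144/88105] → run D
t=11: vr[A=3072/335 B=3072/335 C=336896/43885 F=5808128/837835 H=710144/88105] → run F
t=12: vr[A=3072/335 B=3072/335 C=336896/43885 H=710144/88105] → run C
t=13: vr[A=3072/335 B=3072/335 C=405504/43885 H=710144/88105] → run H
t=14: vr[A=3072/335 B=3072/335 C=405504/43885 H=881664/88105] → run A
t=15: vr[B=3072/335 C=405504/43885 H=881664/88105] → run B
t=16: vr[B=4096/335 C=405504/43885 H=881664/88105] → run C
t=17: vr[B=4096/335 C=474112/43885 H=881664/88105] → run H
t=18: vr[B=4096/335 C=474112/43885 H=1053184/88105] → run C
t=19: vr[B=4096/335 C=108544/8777 H=1053184/88105] → run H
t=20: vr[B=4096/335 C=108544/8777 H=1224704/88105] → run B
t=21: vr[C=108544/8777 H=1224704/88105] → run C
t=22: vr[C=611328/43885 H=1224704/88105] → run H
t=23: vr[C=611328/43885 H=1396224/88105] → run C
t=24: vr[H=1396224/88105] → run H
t=25: vr[H=1567744/88105] → run H
t=26: vr[H=1739264/88105] → run H
t=27: (idle)
t=28: (idle)
t=29: (idle)
t=30: (idle)
t=31: (idle)

completion order = D, F, A, B, C, H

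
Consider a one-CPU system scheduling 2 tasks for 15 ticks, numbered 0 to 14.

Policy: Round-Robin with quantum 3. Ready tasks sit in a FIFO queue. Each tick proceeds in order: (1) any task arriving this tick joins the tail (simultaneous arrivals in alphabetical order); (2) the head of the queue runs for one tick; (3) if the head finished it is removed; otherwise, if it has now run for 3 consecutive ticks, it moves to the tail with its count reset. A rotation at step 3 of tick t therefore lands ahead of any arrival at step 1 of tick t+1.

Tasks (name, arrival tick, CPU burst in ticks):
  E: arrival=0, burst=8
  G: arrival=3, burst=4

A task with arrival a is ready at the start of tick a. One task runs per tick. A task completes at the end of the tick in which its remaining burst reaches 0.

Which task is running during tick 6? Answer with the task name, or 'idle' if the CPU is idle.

running at tick 6 = G

t=0: queue=[E] q_used=0 → run E
t=1: queue=[E] q_used=1 → run E
t=2: queue=[E] q_used=2 → run E
t=3: queue=[E,G] q_used=0 → run E
t=4: queue=[E,G] q_used=1 → run E
t=5: queue=[E,G] q_used=2 → run E
t=6: queue=[G,E] q_used=0 → run G
t=7: queue=[G,E] q_used=1 → run G
t=8: queue=[G,E] q_used=2 → run G
t=9: queue=[E,G] q_used=0 → run E
t=10: queue=[E,G] q_used=1 → run E
t=11: queue=[G] q_used=0 → run G
t=12: (idle)
t=13: (idle)
t=14: (idle)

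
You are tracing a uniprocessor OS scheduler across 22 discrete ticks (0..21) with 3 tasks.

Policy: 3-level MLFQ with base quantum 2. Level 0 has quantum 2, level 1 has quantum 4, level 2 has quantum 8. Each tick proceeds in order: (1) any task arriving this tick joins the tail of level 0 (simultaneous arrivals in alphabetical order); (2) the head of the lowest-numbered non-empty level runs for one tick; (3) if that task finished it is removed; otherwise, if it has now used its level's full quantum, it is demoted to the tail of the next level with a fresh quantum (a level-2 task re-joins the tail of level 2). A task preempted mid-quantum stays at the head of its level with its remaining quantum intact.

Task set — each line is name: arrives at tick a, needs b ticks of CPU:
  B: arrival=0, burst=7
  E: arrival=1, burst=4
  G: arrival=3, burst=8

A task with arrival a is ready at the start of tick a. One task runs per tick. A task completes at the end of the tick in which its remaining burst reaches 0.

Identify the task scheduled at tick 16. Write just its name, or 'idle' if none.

t=0: L0/L1/L2 = B/-/- → run B
t=1: L0/L1/L2 = BE/-/- → run B
t=2: L0/L1/L2 = E/B/- → run E
t=3: L0/L1/L2 = EG/B/- → run E
t=4: L0/L1/L2 = G/BE/- → run G
t=5: L0/L1/L2 = G/BE/- → run G
t=6: L0/L1/L2 = -/BEG/- → run B
t=7: L0/L1/L2 = -/BEG/- → run B
t=8: L0/L1/L2 = -/BEG/- → run B
t=9: L0/L1/L2 = -/BEG/- → run B
t=10: L0/L1/L2 = -/EG/B → run E
t=11: L0/L1/L2 = -/EG/B → run E
t=12: L0/L1/L2 = -/G/B → run G
t=13: L0/L1/L2 = -/G/B → run G
t=14: L0/L1/L2 = -/G/B → run G
t=15: L0/L1/L2 = -/G/B → run G
t=16: L0/L1/L2 = -/-/BG → run B
t=17: L0/L1/L2 = -/-/G → run G
t=18: L0/L1/L2 = -/-/G → run G
t=19: (idle)
t=20: (idle)
t=21: (idle)

running at tick 16 = B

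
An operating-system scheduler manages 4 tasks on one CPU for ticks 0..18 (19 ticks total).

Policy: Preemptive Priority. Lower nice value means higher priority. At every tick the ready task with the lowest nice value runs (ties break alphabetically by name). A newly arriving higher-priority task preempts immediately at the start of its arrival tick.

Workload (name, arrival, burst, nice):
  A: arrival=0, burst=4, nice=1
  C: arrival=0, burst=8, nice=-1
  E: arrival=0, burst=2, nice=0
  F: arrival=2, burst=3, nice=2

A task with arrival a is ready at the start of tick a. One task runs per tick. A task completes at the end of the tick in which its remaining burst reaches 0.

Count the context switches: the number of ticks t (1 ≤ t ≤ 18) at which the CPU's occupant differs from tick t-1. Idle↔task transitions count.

context switches = 4

t=0: ready={A,C,E} → run C
t=1: ready={A,C,E} → run C
t=2: ready={A,C,E,F} → run C
t=3: ready={A,C,E,F} → run C
t=4: ready={A,C,E,F} → run C
t=5: ready={A,C,E,F} → run C
t=6: ready={A,C,E,F} → run C
t=7: ready={A,C,E,F} → run C
t=8: ready={A,E,F} → run E
t=9: ready={A,E,F} → run E
t=10: ready={A,F} → run A
t=11: ready={A,F} → run A
t=12: ready={A,F} → run A
t=13: ready={A,F} → run A
t=14: ready={F} → run F
t=15: ready={F} → run F
t=16: ready={F} → run F
t=17: (idle)
t=18: (idle)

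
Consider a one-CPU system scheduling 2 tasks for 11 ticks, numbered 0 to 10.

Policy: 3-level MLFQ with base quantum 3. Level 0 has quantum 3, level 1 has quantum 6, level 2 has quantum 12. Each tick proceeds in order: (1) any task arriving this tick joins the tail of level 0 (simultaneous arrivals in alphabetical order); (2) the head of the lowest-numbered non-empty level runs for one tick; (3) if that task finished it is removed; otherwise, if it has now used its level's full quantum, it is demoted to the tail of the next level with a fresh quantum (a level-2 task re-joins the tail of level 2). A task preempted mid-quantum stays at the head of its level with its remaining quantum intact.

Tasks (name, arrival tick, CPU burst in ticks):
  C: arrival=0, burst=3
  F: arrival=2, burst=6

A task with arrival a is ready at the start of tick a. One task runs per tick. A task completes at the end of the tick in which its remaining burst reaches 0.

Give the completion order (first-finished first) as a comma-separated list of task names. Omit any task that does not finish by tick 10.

t=0: L0/L1/L2 = C/-/- → run C
t=1: L0/L1/L2 = C/-/- → run C
t=2: L0/L1/L2 = CF/-/- → run C
t=3: L0/L1/L2 = F/-/- → run F
t=4: L0/L1/L2 = F/-/- → run F
t=5: L0/L1/L2 = F/-/- → run F
t=6: L0/L1/L2 = -/F/- → run F
t=7: L0/L1/L2 = -/F/- → run F
t=8: L0/L1/L2 = -/F/- → run F
t=9: (idle)
t=10: (idle)

completion order = C, F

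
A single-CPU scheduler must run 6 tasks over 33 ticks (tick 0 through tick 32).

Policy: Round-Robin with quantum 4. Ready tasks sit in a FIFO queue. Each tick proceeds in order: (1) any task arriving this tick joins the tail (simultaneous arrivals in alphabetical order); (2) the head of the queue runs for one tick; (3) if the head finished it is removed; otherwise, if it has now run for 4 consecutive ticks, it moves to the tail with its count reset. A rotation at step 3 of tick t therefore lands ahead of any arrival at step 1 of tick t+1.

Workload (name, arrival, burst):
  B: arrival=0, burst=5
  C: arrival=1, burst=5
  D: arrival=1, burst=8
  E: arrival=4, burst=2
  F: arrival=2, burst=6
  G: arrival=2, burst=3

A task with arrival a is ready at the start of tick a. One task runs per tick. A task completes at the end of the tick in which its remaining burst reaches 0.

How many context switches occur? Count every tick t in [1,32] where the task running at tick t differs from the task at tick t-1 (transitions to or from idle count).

t=0: queue=[B] q_used=0 → run B
t=1: queue=[B,C,D] q_used=1 → run B
t=2: queue=[B,C,D,F,G] q_used=2 → run B
t=3: queue=[B,C,D,F,G] q_used=3 → run B
t=4: queue=[C,D,F,G,B,E] q_used=0 → run C
t=5: queue=[C,D,F,G,B,E] q_used=1 → run C
t=6: queue=[C,D,F,G,B,E] q_used=2 → run C
t=7: queue=[C,D,F,G,B,E] q_used=3 → run C
t=8: queue=[D,F,G,B,E,C] q_used=0 → run D
t=9: queue=[D,F,G,B,E,C] q_used=1 → run D
t=10: queue=[D,F,G,B,E,C] q_used=2 → run D
t=11: queue=[D,F,G,B,E,C] q_used=3 → run D
t=12: queue=[F,G,B,E,C,D] q_used=0 → run F
t=13: queue=[F,G,B,E,C,D] q_used=1 → run F
t=14: queue=[F,G,B,E,C,D] q_used=2 → run F
t=15: queue=[F,G,B,E,C,D] q_used=3 → run F
t=16: queue=[G,B,E,C,D,F] q_used=0 → run G
t=17: queue=[G,B,E,C,D,F] q_used=1 → run G
t=18: queue=[G,B,E,C,D,F] q_used=2 → run G
t=19: queue=[B,E,C,D,F] q_used=0 → run B
t=20: queue=[E,C,D,F] q_used=0 → run E
t=21: queue=[E,C,D,F] q_used=1 → run E
t=22: queue=[C,D,F] q_used=0 → run C
t=23: queue=[D,F] q_used=0 → run D
t=24: queue=[D,F] q_used=1 → run D
t=25: queue=[D,F] q_used=2 → run D
t=26: queue=[D,F] q_used=3 → run D
t=27: queue=[F] q_used=0 → run F
t=28: queue=[F] q_used=1 → run F
t=29: (idle)
t=30: (idle)
t=31: (idle)
t=32: (idle)

context switches = 10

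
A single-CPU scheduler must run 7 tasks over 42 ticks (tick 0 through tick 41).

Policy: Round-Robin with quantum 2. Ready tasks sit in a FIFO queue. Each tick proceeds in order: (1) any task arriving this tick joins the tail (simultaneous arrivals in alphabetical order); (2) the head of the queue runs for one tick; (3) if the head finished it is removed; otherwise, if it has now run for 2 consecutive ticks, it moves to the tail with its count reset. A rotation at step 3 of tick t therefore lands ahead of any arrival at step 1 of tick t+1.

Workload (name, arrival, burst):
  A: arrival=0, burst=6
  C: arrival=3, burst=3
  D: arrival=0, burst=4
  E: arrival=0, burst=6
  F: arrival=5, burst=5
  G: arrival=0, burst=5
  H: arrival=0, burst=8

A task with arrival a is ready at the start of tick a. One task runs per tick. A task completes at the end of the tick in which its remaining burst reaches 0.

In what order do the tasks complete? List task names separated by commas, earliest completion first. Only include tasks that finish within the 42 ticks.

completion order = D, A, C, E, G, F, H

t=0: queue=[A,D,E,G,H] q_used=0 → run A
t=1: queue=[A,D,E,G,H] q_used=1 → run A
t=2: queue=[D,E,G,H,A] q_used=0 → run D
t=3: queue=[D,E,G,H,A,C] q_used=1 → run D
t=4: queue=[E,G,H,A,C,D] q_used=0 → run E
t=5: queue=[E,G,H,A,C,D,F] q_used=1 → run E
t=6: queue=[G,H,A,C,D,F,E] q_used=0 → run G
t=7: queue=[G,H,A,C,D,F,E] q_used=1 → run G
t=8: queue=[H,A,C,D,F,E,G] q_used=0 → run H
t=9: queue=[H,A,C,D,F,E,G] q_used=1 → run H
t=10: queue=[A,C,D,F,E,G,H] q_used=0 → run A
t=11: queue=[A,C,D,F,E,G,H] q_used=1 → run A
t=12: queue=[C,D,F,E,G,H,A] q_used=0 → run C
t=13: queue=[C,D,F,E,G,H,A] q_used=1 → run C
t=14: queue=[D,F,E,G,H,A,C] q_used=0 → run D
t=15: queue=[D,F,E,G,H,A,C] q_used=1 → run D
t=16: queue=[F,E,G,H,A,C] q_used=0 → run F
t=17: queue=[F,E,G,H,A,C] q_used=1 → run F
t=18: queue=[E,G,H,A,C,F] q_used=0 → run E
t=19: queue=[E,G,H,A,C,F] q_used=1 → run E
t=20: queue=[G,H,A,C,F,E] q_used=0 → run G
t=21: queue=[G,H,A,C,F,E] q_used=1 → run G
t=22: queue=[H,A,C,F,E,G] q_used=0 → run H
t=23: queue=[H,A,C,F,E,G] q_used=1 → run H
t=24: queue=[A,C,F,E,G,H] q_used=0 → run A
t=25: queue=[A,C,F,E,G,H] q_used=1 → run A
t=26: queue=[C,F,E,G,H] q_used=0 → run C
t=27: queue=[F,E,G,H] q_used=0 → run F
t=28: queue=[F,E,G,H] q_used=1 → run F
t=29: queue=[E,G,H,F] q_used=0 → run E
t=30: queue=[E,G,H,F] q_used=1 → run E
t=31: queue=[G,H,F] q_used=0 → run G
t=32: queue=[H,F] q_used=0 → run H
t=33: queue=[H,F] q_used=1 → run H
t=34: queue=[F,H] q_used=0 → run F
t=35: queue=[H] q_used=0 → run H
t=36: queue=[H] q_used=1 → run H
t=37: (idle)
t=38: (idle)
t=39: (idle)
t=40: (idle)
t=41: (idle)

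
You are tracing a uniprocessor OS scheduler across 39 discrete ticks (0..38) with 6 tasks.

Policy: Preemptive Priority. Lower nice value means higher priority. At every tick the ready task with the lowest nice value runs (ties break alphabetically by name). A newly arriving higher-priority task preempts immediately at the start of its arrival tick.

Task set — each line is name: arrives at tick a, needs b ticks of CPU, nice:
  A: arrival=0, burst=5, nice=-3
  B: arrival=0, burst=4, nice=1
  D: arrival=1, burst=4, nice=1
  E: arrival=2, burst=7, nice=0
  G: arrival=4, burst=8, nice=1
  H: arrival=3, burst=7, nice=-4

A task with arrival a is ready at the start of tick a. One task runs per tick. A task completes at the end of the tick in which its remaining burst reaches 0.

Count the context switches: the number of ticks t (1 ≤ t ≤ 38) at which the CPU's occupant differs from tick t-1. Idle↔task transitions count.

t=0: ready={A,B} → run A
t=1: ready={A,B,D} → run A
t=2: ready={A,B,D,E} → run A
t=3: ready={A,B,D,E,H} → run H
t=4: ready={A,B,D,E,G,H} → run H
t=5: ready={A,B,D,E,G,H} → run H
t=6: ready={A,B,D,E,G,H} → run H
t=7: ready={A,B,D,E,G,H} → run H
t=8: ready={A,B,D,E,G,H} → run H
t=9: ready={A,B,D,E,G,H} → run H
t=10: ready={A,B,D,E,G} → run A
t=11: ready={A,B,D,E,G} → run A
t=12: ready={B,D,E,G} → run E
t=13: ready={B,D,E,G} → run E
t=14: ready={B,D,E,G} → run E
t=15: ready={B,D,E,G} → run E
t=16: ready={B,D,E,G} → run E
t=17: ready={B,D,E,G} → run E
t=18: ready={B,D,E,G} → run E
t=19: ready={B,D,G} → run B
t=20: ready={B,D,G} → run B
t=21: ready={B,D,G} → run B
t=22: ready={B,D,G} → run B
t=23: ready={D,G} → run D
t=24: ready={D,G} → run D
t=25: ready={D,G} → run D
t=26: ready={D,G} → run D
t=27: ready={G} → run G
t=28: ready={G} → run G
t=29: ready={G} → run G
t=30: ready={G} → run G
t=31: ready={G} → run G
t=32: ready={G} → run G
t=33: ready={G} → run G
t=34: ready={G} → run G
t=35: (idle)
t=36: (idle)
t=37: (idle)
t=38: (idle)

context switches = 7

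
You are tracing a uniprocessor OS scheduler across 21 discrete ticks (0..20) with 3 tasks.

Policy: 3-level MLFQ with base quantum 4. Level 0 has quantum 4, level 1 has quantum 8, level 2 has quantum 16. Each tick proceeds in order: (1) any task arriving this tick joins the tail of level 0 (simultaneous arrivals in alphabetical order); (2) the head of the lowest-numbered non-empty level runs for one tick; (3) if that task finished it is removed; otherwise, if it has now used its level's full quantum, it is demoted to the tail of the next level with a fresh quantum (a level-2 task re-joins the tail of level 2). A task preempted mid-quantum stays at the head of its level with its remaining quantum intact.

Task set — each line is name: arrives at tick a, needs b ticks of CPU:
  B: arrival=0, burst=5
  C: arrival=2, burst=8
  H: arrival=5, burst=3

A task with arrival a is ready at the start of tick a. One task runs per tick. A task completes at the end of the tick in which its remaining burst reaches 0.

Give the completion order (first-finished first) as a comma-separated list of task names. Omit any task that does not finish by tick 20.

t=0: L0/L1/L2 = B/-/- → run B
t=1: L0/L1/L2 = B/-/- → run B
t=2: L0/L1/L2 = BC/-/- → run B
t=3: L0/L1/L2 = BC/-/- → run B
t=4: L0/L1/L2 = C/B/- → run C
t=5: L0/L1/L2 = CH/B/- → run C
t=6: L0/L1/L2 = CH/B/- → run C
t=7: L0/L1/L2 = CH/B/- → run C
t=8: L0/L1/L2 = H/BC/- → run H
t=9: L0/L1/L2 = H/BC/- → run H
t=10: L0/L1/L2 = H/BC/- → run H
t=11: L0/L1/L2 = -/BC/- → run B
t=12: L0/L1/L2 = -/C/- → run C
t=13: L0/L1/L2 = -/C/- → run C
t=14: L0/L1/L2 = -/C/- → run C
t=15: L0/L1/L2 = -/C/- → run C
t=16: (idle)
t=17: (idle)
t=18: (idle)
t=19: (idle)
t=20: (idle)

completion order = H, B, C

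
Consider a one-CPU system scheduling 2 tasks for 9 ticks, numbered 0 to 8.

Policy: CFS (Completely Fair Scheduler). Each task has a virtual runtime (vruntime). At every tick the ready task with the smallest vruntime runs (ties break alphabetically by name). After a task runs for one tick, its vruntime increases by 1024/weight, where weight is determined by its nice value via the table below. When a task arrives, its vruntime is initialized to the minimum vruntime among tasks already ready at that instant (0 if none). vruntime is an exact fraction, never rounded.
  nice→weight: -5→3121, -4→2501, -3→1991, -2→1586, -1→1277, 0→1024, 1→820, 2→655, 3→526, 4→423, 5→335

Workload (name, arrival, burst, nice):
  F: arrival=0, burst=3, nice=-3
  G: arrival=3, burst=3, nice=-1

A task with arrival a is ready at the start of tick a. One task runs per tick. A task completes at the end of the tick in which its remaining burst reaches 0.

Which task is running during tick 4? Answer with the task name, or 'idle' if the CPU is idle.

t=0: vr[F=0] → run F
t=1: vr[F=1024/1991] → run F
t=2: vr[F=2048/1991] → run F
t=3: vr[G=0] → run G
t=4: vr[G=1024/1277] → run G
t=5: vr[G=2048/1277] → run G
t=6: (idle)
t=7: (idle)
t=8: (idle)

running at tick 4 = G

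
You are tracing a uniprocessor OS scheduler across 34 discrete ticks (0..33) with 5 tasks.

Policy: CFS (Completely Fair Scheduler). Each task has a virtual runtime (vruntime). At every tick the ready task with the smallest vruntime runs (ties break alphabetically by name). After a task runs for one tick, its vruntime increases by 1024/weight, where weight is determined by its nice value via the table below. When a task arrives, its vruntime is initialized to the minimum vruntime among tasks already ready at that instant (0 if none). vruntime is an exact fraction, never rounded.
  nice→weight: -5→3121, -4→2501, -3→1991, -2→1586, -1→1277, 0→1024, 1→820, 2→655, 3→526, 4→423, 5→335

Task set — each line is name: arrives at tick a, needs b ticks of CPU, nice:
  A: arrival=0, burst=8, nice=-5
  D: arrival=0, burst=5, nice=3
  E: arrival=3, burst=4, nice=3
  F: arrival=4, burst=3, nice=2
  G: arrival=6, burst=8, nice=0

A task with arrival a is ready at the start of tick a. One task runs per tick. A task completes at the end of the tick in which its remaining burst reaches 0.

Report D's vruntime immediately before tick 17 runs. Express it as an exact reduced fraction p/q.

t=0: vr[A=0 D=0] → run A
t=1: vr[A=1024/3121 D=0] → run D
t=2: vr[A=1024/3121 D=512/263] → run A
t=3: vr[A=2048/3121 D=512/263 E=2048/3121] → run A
t=4: vr[A=3072/3121 D=512/263 E=2048/3121 F=2048/3121] → run E
t=5: vr[A=3072/3121 D=512/263 E=2136576/820823 F=2048/3121] → run F
t=6: vr[A=3072/3121 D=512/263 E=2136576/820823 F=4537344/2044255 G=3072/3121] → run A
t=7: vr[A=4096/3121 D=512/263 E=2136576/820823 F=4537344/2044255 G=3072/3121] → run G
t=8: vr[A=4096/3121 D=512/263 E=2136576/820823 F=4537344/2044255 G=6193/3121] → run A
t=9: vr[A=5120/3121 D=512/263 E=2136576/820823 F=4537344/2044255 G=6193/3121] → run A
t=10: vr[A=6144/3121 D=512/263 E=2136576/820823 F=4537344/2044255 G=6193/3121] → run D
t=11: vr[A=6144/3121 D=1024/263 E=2136576/820823 F=4537344/2044255 G=6193/3121] → run A
t=12: vr[A=7168/3121 D=1024/263 E=2136576/820823 F=4537344/2044255 G=6193/3121] → run G
t=13: vr[A=7168/3121 D=1024/263 E=2136576/820823 F=4537344/2044255 G=9314/3121] → run F
t=14: vr[A=7168/3121 D=1024/263 E=2136576/820823 F=7733248/2044255 G=9314/3121] → run A
t=15: vr[D=1024/263 E=2136576/820823 F=7733248/2044255 G=9314/3121] → run E
t=16: vr[D=1024/263 E=3734528/820823 F=7733248/2044255 G=9314/3121] → run G
t=17: vr[D=1024/263 E=3734528/820823 F=7733248/2044255 G=12435/3121] → run F
t=18: vr[D=1024/263 E=3734528/820823 G=12435/3121] → run D
t=19: vr[D=1536/263 E=3734528/820823 G=12435/3121] → run G
t=20: vr[D=1536/263 E=3734528/820823 G=15556/3121] → run E
t=21: vr[D=1536/263 E=5332480/820823 G=15556/3121] → run G
t=22: vr[D=1536/263 E=5332480/820823 G=18677/3121] → run D
t=23: vr[D=2048/263 E=5332480/820823 G=18677/3121] → run G
t=24: vr[D=2048/263 E=5332480/820823 G=21798/3121] → run E
t=25: vr[D=2048/263 G=21798/3121] → run G
t=26: vr[D=2048/263 G=24919/3121] → run D
t=27: vr[G=24919/3121] → run G
t=28: (idle)
t=29: (idle)
t=30: (idle)
t=31: (idle)
t=32: (idle)
t=33: (idle)

vruntime(D, start of tick 17) = 1024/263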